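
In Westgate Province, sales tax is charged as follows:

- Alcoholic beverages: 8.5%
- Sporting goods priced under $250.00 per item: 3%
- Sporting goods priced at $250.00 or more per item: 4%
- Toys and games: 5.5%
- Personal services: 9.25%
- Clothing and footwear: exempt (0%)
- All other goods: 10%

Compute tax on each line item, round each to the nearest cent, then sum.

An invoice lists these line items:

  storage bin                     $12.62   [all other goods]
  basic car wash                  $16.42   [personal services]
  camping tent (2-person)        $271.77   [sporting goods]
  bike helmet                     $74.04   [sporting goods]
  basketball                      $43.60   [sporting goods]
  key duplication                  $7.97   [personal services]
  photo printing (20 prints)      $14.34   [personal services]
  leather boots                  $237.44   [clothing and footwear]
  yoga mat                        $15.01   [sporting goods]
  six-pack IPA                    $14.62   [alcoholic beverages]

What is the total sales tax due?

Storage bin $12.62: all other goods → 10% → $1.26
Basic car wash $16.42: personal services → 9.25% → $1.52
Camping tent (2-person) $271.77: sporting goods, $250.00 or more → 4% → $10.87
Bike helmet $74.04: sporting goods, under $250.00 → 3% → $2.22
Basketball $43.60: sporting goods, under $250.00 → 3% → $1.31
Key duplication $7.97: personal services → 9.25% → $0.74
Photo printing (20 prints) $14.34: personal services → 9.25% → $1.33
Leather boots $237.44: clothing and footwear → 0% → $0.00
Yoga mat $15.01: sporting goods, under $250.00 → 3% → $0.45
Six-pack IPA $14.62: alcoholic beverages → 8.5% → $1.24
Total tax = $1.26 + $1.52 + $10.87 + $2.22 + $1.31 + $0.74 + $1.33 + $0.45 + $1.24 = $20.94

$20.94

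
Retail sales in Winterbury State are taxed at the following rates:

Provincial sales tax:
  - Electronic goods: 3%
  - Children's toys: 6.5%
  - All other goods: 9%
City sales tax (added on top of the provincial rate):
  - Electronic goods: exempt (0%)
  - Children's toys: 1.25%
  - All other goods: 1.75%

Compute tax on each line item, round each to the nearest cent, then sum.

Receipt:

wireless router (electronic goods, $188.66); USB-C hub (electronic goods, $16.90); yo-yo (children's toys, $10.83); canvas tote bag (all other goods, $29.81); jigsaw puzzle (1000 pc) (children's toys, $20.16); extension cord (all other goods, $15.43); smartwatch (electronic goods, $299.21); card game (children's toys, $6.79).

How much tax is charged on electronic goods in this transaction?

$15.15

Wireless router $188.66: electronic goods → 3% + 0% city = 3% → $5.66
USB-C hub $16.90: electronic goods → 3% + 0% city = 3% → $0.51
Smartwatch $299.21: electronic goods → 3% + 0% city = 3% → $8.98
Tax on electronic goods = $5.66 + $0.51 + $8.98 = $15.15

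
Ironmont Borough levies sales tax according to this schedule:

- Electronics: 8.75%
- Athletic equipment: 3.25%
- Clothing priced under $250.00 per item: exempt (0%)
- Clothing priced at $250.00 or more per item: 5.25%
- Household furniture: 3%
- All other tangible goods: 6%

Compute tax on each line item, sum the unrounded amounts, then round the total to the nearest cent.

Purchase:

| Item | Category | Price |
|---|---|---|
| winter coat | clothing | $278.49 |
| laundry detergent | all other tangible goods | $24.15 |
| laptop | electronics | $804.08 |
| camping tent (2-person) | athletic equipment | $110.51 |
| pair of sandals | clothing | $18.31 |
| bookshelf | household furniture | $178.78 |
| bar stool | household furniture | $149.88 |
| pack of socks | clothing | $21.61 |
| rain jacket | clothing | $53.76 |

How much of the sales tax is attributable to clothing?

Winter coat $278.49: clothing, $250.00 or more → 5.25% → $14.620725
Pair of sandals $18.31: clothing, under $250.00 → 0% → $0.00
Pack of socks $21.61: clothing, under $250.00 → 0% → $0.00
Rain jacket $53.76: clothing, under $250.00 → 0% → $0.00
Tax on clothing: unrounded sum = $14.620725 → $14.62

$14.62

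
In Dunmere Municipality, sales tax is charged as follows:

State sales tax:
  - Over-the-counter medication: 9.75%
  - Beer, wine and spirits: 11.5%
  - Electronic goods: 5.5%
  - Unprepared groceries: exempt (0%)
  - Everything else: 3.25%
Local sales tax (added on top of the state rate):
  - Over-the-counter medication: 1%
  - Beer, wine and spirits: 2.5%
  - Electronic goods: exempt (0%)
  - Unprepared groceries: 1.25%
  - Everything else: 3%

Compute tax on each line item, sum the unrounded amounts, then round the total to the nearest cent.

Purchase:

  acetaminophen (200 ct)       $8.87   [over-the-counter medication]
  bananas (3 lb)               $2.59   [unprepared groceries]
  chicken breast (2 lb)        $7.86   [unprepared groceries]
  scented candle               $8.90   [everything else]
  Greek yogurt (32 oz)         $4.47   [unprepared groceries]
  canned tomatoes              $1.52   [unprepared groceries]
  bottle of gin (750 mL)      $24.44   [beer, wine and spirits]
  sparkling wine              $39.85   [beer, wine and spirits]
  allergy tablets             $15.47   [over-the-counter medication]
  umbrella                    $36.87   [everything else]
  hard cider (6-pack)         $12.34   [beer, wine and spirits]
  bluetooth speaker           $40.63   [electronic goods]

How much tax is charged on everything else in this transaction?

Scented candle $8.90: everything else → 3.25% + 3% local = 6.25% → $0.55625
Umbrella $36.87: everything else → 3.25% + 3% local = 6.25% → $2.304375
Tax on everything else: unrounded sum = $2.860625 → $2.86

$2.86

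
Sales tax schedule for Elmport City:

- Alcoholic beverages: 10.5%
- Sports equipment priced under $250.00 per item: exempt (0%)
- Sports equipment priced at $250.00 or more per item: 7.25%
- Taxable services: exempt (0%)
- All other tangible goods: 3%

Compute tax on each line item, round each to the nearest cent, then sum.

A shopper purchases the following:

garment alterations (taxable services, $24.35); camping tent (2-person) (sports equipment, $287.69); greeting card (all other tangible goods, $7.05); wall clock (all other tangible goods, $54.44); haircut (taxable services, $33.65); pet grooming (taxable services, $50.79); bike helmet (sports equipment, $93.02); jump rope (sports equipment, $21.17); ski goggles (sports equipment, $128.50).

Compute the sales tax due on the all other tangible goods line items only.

$1.84

Greeting card $7.05: all other tangible goods → 3% → $0.21
Wall clock $54.44: all other tangible goods → 3% → $1.63
Tax on all other tangible goods = $0.21 + $1.63 = $1.84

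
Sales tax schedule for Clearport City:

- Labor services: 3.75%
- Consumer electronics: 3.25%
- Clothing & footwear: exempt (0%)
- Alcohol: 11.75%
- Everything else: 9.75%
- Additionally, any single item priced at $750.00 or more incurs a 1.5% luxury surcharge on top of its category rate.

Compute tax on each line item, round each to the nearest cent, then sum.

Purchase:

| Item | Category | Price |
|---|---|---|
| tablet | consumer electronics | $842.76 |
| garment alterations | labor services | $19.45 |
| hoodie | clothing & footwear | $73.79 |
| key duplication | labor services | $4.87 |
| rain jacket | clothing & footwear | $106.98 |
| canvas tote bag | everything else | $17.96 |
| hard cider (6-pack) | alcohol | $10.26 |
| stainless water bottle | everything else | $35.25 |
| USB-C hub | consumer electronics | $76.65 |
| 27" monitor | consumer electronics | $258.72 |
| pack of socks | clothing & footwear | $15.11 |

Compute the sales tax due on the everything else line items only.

Canvas tote bag $17.96: everything else → 9.75% → $1.75
Stainless water bottle $35.25: everything else → 9.75% → $3.44
Tax on everything else = $1.75 + $3.44 = $5.19

$5.19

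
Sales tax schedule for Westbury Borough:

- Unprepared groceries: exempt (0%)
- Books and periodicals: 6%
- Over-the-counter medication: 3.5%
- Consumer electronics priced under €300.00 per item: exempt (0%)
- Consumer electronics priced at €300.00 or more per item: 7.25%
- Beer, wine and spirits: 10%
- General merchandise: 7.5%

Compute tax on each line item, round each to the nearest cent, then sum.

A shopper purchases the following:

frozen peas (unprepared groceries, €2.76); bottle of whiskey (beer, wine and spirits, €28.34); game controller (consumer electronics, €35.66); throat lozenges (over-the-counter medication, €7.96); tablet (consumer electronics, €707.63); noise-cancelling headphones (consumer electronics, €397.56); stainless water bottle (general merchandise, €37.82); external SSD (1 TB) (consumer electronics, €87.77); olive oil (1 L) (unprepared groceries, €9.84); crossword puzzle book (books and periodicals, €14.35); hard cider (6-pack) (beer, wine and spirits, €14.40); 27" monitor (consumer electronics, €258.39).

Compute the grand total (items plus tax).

€1690.85

Frozen peas €2.76: unprepared groceries → 0% → €0.00
Bottle of whiskey €28.34: beer, wine and spirits → 10% → €2.83
Game controller €35.66: consumer electronics, under €300.00 → 0% → €0.00
Throat lozenges €7.96: over-the-counter medication → 3.5% → €0.28
Tablet €707.63: consumer electronics, €300.00 or more → 7.25% → €51.30
Noise-cancelling headphones €397.56: consumer electronics, €300.00 or more → 7.25% → €28.82
Stainless water bottle €37.82: general merchandise → 7.5% → €2.84
External SSD (1 TB) €87.77: consumer electronics, under €300.00 → 0% → €0.00
Olive oil (1 L) €9.84: unprepared groceries → 0% → €0.00
Crossword puzzle book €14.35: books and periodicals → 6% → €0.86
Hard cider (6-pack) €14.40: beer, wine and spirits → 10% → €1.44
27" monitor €258.39: consumer electronics, under €300.00 → 0% → €0.00
Subtotal = €1602.48; tax = €88.37; total due = €1690.85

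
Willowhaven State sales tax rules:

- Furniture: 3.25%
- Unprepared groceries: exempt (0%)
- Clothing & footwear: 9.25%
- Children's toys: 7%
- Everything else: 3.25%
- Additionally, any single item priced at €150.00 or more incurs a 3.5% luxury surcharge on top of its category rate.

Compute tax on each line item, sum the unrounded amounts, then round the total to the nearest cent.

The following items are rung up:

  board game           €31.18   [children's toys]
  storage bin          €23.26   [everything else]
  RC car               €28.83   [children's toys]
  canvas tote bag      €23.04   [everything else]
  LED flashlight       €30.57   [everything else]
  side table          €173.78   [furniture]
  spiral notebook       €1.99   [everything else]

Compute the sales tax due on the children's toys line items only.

€4.20

Board game €31.18: children's toys → 7% → €2.1826
RC car €28.83: children's toys → 7% → €2.0181
Tax on children's toys: unrounded sum = €4.2007 → €4.20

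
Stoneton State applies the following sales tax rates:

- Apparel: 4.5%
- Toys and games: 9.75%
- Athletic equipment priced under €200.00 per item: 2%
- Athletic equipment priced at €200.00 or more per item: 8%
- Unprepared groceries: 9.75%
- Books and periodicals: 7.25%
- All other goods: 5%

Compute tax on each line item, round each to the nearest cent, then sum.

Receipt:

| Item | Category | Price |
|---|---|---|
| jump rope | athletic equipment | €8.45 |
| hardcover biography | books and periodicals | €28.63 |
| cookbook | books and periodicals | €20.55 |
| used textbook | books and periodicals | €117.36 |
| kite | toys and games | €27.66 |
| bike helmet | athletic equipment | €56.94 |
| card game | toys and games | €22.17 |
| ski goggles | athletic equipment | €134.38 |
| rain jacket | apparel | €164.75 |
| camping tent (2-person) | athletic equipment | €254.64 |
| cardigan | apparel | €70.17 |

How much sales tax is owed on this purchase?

€51.88

Jump rope €8.45: athletic equipment, under €200.00 → 2% → €0.17
Hardcover biography €28.63: books and periodicals → 7.25% → €2.08
Cookbook €20.55: books and periodicals → 7.25% → €1.49
Used textbook €117.36: books and periodicals → 7.25% → €8.51
Kite €27.66: toys and games → 9.75% → €2.70
Bike helmet €56.94: athletic equipment, under €200.00 → 2% → €1.14
Card game €22.17: toys and games → 9.75% → €2.16
Ski goggles €134.38: athletic equipment, under €200.00 → 2% → €2.69
Rain jacket €164.75: apparel → 4.5% → €7.41
Camping tent (2-person) €254.64: athletic equipment, €200.00 or more → 8% → €20.37
Cardigan €70.17: apparel → 4.5% → €3.16
Total tax = €0.17 + €2.08 + €1.49 + €8.51 + €2.70 + €1.14 + €2.16 + €2.69 + €7.41 + €20.37 + €3.16 = €51.88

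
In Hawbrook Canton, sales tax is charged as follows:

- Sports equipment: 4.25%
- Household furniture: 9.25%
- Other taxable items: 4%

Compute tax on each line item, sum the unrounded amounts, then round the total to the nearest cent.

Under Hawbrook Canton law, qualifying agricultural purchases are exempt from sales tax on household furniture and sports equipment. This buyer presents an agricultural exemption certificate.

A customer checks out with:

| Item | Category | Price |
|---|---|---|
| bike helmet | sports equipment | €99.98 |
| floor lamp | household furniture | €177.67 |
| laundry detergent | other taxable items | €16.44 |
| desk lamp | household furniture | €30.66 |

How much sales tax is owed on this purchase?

Bike helmet €99.98: sports equipment, buyer-exempt → 0% → €0.00
Floor lamp €177.67: household furniture, buyer-exempt → 0% → €0.00
Laundry detergent €16.44: other taxable items → 4% → €0.6576
Desk lamp €30.66: household furniture, buyer-exempt → 0% → €0.00
Unrounded tax sum = €0.6576 → €0.66

€0.66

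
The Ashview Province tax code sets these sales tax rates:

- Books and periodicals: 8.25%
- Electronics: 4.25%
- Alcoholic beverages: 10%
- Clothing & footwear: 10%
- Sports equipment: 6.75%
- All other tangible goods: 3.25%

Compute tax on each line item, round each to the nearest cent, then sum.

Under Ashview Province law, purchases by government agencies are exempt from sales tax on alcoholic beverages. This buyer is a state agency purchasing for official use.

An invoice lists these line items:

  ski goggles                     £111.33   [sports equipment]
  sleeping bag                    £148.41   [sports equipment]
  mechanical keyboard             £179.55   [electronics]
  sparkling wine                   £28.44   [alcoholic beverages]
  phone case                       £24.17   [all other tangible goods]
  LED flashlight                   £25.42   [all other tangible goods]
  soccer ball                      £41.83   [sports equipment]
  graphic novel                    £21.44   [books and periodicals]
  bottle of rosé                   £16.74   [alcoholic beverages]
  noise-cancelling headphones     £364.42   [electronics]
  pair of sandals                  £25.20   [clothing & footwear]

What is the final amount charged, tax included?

Ski goggles £111.33: sports equipment → 6.75% → £7.51
Sleeping bag £148.41: sports equipment → 6.75% → £10.02
Mechanical keyboard £179.55: electronics → 4.25% → £7.63
Sparkling wine £28.44: alcoholic beverages, buyer-exempt → 0% → £0.00
Phone case £24.17: all other tangible goods → 3.25% → £0.79
LED flashlight £25.42: all other tangible goods → 3.25% → £0.83
Soccer ball £41.83: sports equipment → 6.75% → £2.82
Graphic novel £21.44: books and periodicals → 8.25% → £1.77
Bottle of rosé £16.74: alcoholic beverages, buyer-exempt → 0% → £0.00
Noise-cancelling headphones £364.42: electronics → 4.25% → £15.49
Pair of sandals £25.20: clothing & footwear → 10% → £2.52
Subtotal = £986.95; tax = £49.38; total due = £1036.33

£1036.33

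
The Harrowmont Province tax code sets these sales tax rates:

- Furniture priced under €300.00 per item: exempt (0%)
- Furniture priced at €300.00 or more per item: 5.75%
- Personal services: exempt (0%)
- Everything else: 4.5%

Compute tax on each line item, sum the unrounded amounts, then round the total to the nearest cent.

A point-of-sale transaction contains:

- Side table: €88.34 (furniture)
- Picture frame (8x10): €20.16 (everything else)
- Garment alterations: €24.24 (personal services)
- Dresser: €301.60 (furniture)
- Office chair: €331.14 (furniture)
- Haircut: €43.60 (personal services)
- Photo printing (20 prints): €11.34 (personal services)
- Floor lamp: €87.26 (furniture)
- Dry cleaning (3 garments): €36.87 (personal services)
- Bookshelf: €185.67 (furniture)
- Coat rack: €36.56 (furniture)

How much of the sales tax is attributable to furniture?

Side table €88.34: furniture, under €300.00 → 0% → €0.00
Dresser €301.60: furniture, €300.00 or more → 5.75% → €17.342
Office chair €331.14: furniture, €300.00 or more → 5.75% → €19.04055
Floor lamp €87.26: furniture, under €300.00 → 0% → €0.00
Bookshelf €185.67: furniture, under €300.00 → 0% → €0.00
Coat rack €36.56: furniture, under €300.00 → 0% → €0.00
Tax on furniture: unrounded sum = €36.38255 → €36.38

€36.38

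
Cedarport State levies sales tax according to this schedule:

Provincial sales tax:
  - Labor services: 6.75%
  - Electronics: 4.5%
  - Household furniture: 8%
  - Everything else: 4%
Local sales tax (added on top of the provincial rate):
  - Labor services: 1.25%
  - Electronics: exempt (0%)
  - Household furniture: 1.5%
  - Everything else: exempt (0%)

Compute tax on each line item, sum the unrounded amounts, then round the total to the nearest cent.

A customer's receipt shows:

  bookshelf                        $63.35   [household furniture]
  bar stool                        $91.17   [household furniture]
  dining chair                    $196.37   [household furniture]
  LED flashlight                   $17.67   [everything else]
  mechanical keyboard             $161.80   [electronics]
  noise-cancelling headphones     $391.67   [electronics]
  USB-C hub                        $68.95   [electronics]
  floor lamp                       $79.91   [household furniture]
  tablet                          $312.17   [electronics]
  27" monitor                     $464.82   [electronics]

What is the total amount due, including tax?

$1952.49

Bookshelf $63.35: household furniture → 8% + 1.5% local = 9.5% → $6.01825
Bar stool $91.17: household furniture → 8% + 1.5% local = 9.5% → $8.66115
Dining chair $196.37: household furniture → 8% + 1.5% local = 9.5% → $18.65515
LED flashlight $17.67: everything else → 4% + 0% local = 4% → $0.7068
Mechanical keyboard $161.80: electronics → 4.5% + 0% local = 4.5% → $7.281
Noise-cancelling headphones $391.67: electronics → 4.5% + 0% local = 4.5% → $17.62515
USB-C hub $68.95: electronics → 4.5% + 0% local = 4.5% → $3.10275
Floor lamp $79.91: household furniture → 8% + 1.5% local = 9.5% → $7.59145
Tablet $312.17: electronics → 4.5% + 0% local = 4.5% → $14.04765
27" monitor $464.82: electronics → 4.5% + 0% local = 4.5% → $20.9169
Subtotal = $1847.88; unrounded tax = $104.60625 → $104.61; total due = $1952.49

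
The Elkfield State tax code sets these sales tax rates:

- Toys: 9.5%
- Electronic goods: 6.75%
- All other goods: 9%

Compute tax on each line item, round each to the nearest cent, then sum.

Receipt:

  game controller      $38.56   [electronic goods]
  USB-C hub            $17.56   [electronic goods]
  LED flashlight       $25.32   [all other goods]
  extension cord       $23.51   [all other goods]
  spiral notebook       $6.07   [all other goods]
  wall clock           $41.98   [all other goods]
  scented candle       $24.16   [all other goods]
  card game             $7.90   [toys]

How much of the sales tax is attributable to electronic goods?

$3.79

Game controller $38.56: electronic goods → 6.75% → $2.60
USB-C hub $17.56: electronic goods → 6.75% → $1.19
Tax on electronic goods = $2.60 + $1.19 = $3.79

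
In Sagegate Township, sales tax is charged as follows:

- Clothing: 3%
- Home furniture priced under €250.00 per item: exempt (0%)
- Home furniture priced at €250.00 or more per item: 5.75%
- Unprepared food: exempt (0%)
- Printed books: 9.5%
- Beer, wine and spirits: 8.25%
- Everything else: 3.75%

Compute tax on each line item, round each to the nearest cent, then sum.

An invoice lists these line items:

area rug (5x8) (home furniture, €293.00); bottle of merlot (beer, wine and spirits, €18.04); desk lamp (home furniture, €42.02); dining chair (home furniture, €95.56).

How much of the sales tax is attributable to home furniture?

Area rug (5x8) €293.00: home furniture, €250.00 or more → 5.75% → €16.85
Desk lamp €42.02: home furniture, under €250.00 → 0% → €0.00
Dining chair €95.56: home furniture, under €250.00 → 0% → €0.00
Tax on home furniture = €16.85 + €0.00 + €0.00 = €16.85

€16.85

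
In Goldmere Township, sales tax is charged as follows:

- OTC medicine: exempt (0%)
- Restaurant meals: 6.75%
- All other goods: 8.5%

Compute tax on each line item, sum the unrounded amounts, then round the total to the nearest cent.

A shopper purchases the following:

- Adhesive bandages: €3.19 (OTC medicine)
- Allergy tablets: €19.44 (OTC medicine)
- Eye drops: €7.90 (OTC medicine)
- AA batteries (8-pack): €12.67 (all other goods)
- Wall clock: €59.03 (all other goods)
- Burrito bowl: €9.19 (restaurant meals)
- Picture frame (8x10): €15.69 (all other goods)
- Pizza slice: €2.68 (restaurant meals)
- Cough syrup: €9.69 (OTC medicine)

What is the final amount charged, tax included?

Adhesive bandages €3.19: OTC medicine → 0% → €0.00
Allergy tablets €19.44: OTC medicine → 0% → €0.00
Eye drops €7.90: OTC medicine → 0% → €0.00
AA batteries (8-pack) €12.67: all other goods → 8.5% → €1.07695
Wall clock €59.03: all other goods → 8.5% → €5.01755
Burrito bowl €9.19: restaurant meals → 6.75% → €0.620325
Picture frame (8x10) €15.69: all other goods → 8.5% → €1.33365
Pizza slice €2.68: restaurant meals → 6.75% → €0.1809
Cough syrup €9.69: OTC medicine → 0% → €0.00
Subtotal = €139.48; unrounded tax = €8.229375 → €8.23; total due = €147.71

€147.71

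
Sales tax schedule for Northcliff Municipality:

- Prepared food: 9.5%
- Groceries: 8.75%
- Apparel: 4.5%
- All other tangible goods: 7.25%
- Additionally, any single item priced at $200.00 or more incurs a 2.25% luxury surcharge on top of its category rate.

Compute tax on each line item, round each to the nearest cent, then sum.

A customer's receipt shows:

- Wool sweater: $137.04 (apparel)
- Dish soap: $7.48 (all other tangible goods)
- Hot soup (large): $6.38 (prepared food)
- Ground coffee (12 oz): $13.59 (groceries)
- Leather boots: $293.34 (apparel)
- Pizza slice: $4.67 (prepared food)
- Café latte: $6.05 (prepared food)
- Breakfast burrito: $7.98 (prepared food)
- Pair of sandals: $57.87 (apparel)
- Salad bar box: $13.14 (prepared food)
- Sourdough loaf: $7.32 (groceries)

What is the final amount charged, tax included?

$589.43

Wool sweater $137.04: apparel → 4.5% → $6.17
Dish soap $7.48: all other tangible goods → 7.25% → $0.54
Hot soup (large) $6.38: prepared food → 9.5% → $0.61
Ground coffee (12 oz) $13.59: groceries → 8.75% → $1.19
Leather boots $293.34: apparel → 4.5% + 2.25% surcharge = 6.75% → $19.80
Pizza slice $4.67: prepared food → 9.5% → $0.44
Café latte $6.05: prepared food → 9.5% → $0.57
Breakfast burrito $7.98: prepared food → 9.5% → $0.76
Pair of sandals $57.87: apparel → 4.5% → $2.60
Salad bar box $13.14: prepared food → 9.5% → $1.25
Sourdough loaf $7.32: groceries → 8.75% → $0.64
Subtotal = $554.86; tax = $34.57; total due = $589.43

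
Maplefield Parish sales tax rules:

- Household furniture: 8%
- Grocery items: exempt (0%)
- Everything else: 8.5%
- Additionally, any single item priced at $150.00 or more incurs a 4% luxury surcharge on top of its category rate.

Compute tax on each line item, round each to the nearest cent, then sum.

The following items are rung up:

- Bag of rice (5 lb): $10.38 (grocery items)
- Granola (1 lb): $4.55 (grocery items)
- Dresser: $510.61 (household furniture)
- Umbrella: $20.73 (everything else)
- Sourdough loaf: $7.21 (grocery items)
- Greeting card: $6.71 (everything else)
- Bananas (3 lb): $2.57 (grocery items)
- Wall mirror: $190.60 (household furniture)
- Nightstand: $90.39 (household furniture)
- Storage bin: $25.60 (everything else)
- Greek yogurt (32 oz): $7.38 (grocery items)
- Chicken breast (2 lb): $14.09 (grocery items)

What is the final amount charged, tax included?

Bag of rice (5 lb) $10.38: grocery items → 0% → $0.00
Granola (1 lb) $4.55: grocery items → 0% → $0.00
Dresser $510.61: household furniture → 8% + 4% surcharge = 12% → $61.27
Umbrella $20.73: everything else → 8.5% → $1.76
Sourdough loaf $7.21: grocery items → 0% → $0.00
Greeting card $6.71: everything else → 8.5% → $0.57
Bananas (3 lb) $2.57: grocery items → 0% → $0.00
Wall mirror $190.60: household furniture → 8% + 4% surcharge = 12% → $22.87
Nightstand $90.39: household furniture → 8% → $7.23
Storage bin $25.60: everything else → 8.5% → $2.18
Greek yogurt (32 oz) $7.38: grocery items → 0% → $0.00
Chicken breast (2 lb) $14.09: grocery items → 0% → $0.00
Subtotal = $890.82; tax = $95.88; total due = $986.70

$986.70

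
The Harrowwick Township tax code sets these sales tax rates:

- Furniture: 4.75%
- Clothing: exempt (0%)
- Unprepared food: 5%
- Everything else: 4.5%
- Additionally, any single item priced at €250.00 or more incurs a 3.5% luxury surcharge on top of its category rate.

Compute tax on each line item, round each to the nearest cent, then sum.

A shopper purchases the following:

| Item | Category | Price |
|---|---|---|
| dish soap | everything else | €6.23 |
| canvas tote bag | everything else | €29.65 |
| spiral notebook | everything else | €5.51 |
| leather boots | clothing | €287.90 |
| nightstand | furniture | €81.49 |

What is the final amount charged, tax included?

Dish soap €6.23: everything else → 4.5% → €0.28
Canvas tote bag €29.65: everything else → 4.5% → €1.33
Spiral notebook €5.51: everything else → 4.5% → €0.25
Leather boots €287.90: clothing → 0% + 3.5% surcharge = 3.5% → €10.08
Nightstand €81.49: furniture → 4.75% → €3.87
Subtotal = €410.78; tax = €15.81; total due = €426.59

€426.59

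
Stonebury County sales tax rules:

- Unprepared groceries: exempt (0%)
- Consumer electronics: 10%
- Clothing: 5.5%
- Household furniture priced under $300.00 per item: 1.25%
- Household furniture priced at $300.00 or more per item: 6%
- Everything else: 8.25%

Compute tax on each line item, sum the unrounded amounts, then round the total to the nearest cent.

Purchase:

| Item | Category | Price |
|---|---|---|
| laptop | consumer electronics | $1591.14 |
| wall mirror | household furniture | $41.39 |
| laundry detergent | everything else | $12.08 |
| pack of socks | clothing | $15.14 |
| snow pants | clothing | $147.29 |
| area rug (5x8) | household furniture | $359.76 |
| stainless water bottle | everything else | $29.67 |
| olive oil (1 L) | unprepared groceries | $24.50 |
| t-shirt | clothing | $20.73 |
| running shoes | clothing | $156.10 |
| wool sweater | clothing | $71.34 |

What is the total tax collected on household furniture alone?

$22.10

Wall mirror $41.39: household furniture, under $300.00 → 1.25% → $0.517375
Area rug (5x8) $359.76: household furniture, $300.00 or more → 6% → $21.5856
Tax on household furniture: unrounded sum = $22.102975 → $22.10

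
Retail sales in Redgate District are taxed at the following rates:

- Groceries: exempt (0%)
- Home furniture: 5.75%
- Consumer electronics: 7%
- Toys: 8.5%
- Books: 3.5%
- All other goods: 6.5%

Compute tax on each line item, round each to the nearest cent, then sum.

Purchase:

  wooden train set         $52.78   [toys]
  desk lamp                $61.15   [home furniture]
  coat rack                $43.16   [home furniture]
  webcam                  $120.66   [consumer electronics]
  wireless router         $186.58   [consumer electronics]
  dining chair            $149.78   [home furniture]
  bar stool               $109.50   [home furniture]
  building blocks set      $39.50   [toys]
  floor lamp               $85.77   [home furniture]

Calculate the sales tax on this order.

Wooden train set $52.78: toys → 8.5% → $4.49
Desk lamp $61.15: home furniture → 5.75% → $3.52
Coat rack $43.16: home furniture → 5.75% → $2.48
Webcam $120.66: consumer electronics → 7% → $8.45
Wireless router $186.58: consumer electronics → 7% → $13.06
Dining chair $149.78: home furniture → 5.75% → $8.61
Bar stool $109.50: home furniture → 5.75% → $6.30
Building blocks set $39.50: toys → 8.5% → $3.36
Floor lamp $85.77: home furniture → 5.75% → $4.93
Total tax = $4.49 + $3.52 + $2.48 + $8.45 + $13.06 + $8.61 + $6.30 + $3.36 + $4.93 = $55.20

$55.20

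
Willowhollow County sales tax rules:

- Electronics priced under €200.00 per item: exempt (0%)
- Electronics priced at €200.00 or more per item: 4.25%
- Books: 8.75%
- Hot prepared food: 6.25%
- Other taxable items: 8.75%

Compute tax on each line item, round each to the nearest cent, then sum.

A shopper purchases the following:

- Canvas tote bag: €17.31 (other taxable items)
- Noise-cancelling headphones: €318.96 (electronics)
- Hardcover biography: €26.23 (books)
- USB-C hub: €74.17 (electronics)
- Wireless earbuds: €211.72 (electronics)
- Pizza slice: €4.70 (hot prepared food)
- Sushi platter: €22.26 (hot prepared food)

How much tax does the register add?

Canvas tote bag €17.31: other taxable items → 8.75% → €1.51
Noise-cancelling headphones €318.96: electronics, €200.00 or more → 4.25% → €13.56
Hardcover biography €26.23: books → 8.75% → €2.30
USB-C hub €74.17: electronics, under €200.00 → 0% → €0.00
Wireless earbuds €211.72: electronics, €200.00 or more → 4.25% → €9.00
Pizza slice €4.70: hot prepared food → 6.25% → €0.29
Sushi platter €22.26: hot prepared food → 6.25% → €1.39
Total tax = €1.51 + €13.56 + €2.30 + €9.00 + €0.29 + €1.39 = €28.05

€28.05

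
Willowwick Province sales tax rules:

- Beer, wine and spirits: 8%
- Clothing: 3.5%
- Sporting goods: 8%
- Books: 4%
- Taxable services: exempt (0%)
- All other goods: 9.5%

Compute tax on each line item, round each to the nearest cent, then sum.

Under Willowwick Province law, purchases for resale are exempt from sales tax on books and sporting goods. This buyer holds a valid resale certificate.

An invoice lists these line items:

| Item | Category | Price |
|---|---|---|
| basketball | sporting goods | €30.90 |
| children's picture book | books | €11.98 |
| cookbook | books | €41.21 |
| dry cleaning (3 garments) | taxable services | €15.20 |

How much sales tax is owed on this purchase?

€0.00

Basketball €30.90: sporting goods, buyer-exempt → 0% → €0.00
Children's picture book €11.98: books, buyer-exempt → 0% → €0.00
Cookbook €41.21: books, buyer-exempt → 0% → €0.00
Dry cleaning (3 garments) €15.20: taxable services → 0% → €0.00
Total tax = €0.00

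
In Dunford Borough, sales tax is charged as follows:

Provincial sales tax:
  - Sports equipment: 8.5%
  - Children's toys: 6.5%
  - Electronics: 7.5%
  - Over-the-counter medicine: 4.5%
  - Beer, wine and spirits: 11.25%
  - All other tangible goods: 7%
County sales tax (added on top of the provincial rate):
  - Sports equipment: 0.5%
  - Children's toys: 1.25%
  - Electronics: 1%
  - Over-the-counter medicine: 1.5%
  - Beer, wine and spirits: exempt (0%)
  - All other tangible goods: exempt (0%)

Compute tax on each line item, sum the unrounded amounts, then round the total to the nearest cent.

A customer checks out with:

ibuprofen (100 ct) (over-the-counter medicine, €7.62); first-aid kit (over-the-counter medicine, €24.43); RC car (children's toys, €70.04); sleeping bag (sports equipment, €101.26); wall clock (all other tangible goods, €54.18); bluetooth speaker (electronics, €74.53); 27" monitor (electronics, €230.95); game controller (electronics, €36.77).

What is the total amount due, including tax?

Ibuprofen (100 ct) €7.62: over-the-counter medicine → 4.5% + 1.5% county = 6% → €0.4572
First-aid kit €24.43: over-the-counter medicine → 4.5% + 1.5% county = 6% → €1.4658
RC car €70.04: children's toys → 6.5% + 1.25% county = 7.75% → €5.4281
Sleeping bag €101.26: sports equipment → 8.5% + 0.5% county = 9% → €9.1134
Wall clock €54.18: all other tangible goods → 7% + 0% county = 7% → €3.7926
Bluetooth speaker €74.53: electronics → 7.5% + 1% county = 8.5% → €6.33505
27" monitor €230.95: electronics → 7.5% + 1% county = 8.5% → €19.63075
Game controller €36.77: electronics → 7.5% + 1% county = 8.5% → €3.12545
Subtotal = €599.78; unrounded tax = €49.34835 → €49.35; total due = €649.13

€649.13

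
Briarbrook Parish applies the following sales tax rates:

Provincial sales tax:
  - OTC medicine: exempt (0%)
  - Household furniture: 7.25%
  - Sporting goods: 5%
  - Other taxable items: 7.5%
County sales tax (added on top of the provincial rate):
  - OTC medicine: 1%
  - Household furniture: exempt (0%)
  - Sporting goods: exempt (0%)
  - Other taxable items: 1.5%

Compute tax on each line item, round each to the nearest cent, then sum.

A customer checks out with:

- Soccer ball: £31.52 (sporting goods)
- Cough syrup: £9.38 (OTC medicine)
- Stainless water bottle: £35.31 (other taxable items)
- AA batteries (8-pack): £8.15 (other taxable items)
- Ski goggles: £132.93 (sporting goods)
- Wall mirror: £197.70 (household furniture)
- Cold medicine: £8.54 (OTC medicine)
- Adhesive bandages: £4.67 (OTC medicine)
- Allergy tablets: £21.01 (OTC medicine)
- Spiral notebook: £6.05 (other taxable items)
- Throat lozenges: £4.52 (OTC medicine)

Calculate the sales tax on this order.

Soccer ball £31.52: sporting goods → 5% + 0% county = 5% → £1.58
Cough syrup £9.38: OTC medicine → 0% + 1% county = 1% → £0.09
Stainless water bottle £35.31: other taxable items → 7.5% + 1.5% county = 9% → £3.18
AA batteries (8-pack) £8.15: other taxable items → 7.5% + 1.5% county = 9% → £0.73
Ski goggles £132.93: sporting goods → 5% + 0% county = 5% → £6.65
Wall mirror £197.70: household furniture → 7.25% + 0% county = 7.25% → £14.33
Cold medicine £8.54: OTC medicine → 0% + 1% county = 1% → £0.09
Adhesive bandages £4.67: OTC medicine → 0% + 1% county = 1% → £0.05
Allergy tablets £21.01: OTC medicine → 0% + 1% county = 1% → £0.21
Spiral notebook £6.05: other taxable items → 7.5% + 1.5% county = 9% → £0.54
Throat lozenges £4.52: OTC medicine → 0% + 1% county = 1% → £0.05
Total tax = £1.58 + £0.09 + £3.18 + £0.73 + £6.65 + £14.33 + £0.09 + £0.05 + £0.21 + £0.54 + £0.05 = £27.50

£27.50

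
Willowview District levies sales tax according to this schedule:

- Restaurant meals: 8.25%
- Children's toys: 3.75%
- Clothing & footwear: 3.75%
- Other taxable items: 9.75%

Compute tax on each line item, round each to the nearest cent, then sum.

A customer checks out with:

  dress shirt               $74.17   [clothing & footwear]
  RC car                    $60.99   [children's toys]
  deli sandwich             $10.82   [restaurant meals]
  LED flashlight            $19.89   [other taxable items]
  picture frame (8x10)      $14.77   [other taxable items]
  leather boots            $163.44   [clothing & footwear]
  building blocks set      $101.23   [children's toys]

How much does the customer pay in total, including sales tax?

Dress shirt $74.17: clothing & footwear → 3.75% → $2.78
RC car $60.99: children's toys → 3.75% → $2.29
Deli sandwich $10.82: restaurant meals → 8.25% → $0.89
LED flashlight $19.89: other taxable items → 9.75% → $1.94
Picture frame (8x10) $14.77: other taxable items → 9.75% → $1.44
Leather boots $163.44: clothing & footwear → 3.75% → $6.13
Building blocks set $101.23: children's toys → 3.75% → $3.80
Subtotal = $445.31; tax = $19.27; total due = $464.58

$464.58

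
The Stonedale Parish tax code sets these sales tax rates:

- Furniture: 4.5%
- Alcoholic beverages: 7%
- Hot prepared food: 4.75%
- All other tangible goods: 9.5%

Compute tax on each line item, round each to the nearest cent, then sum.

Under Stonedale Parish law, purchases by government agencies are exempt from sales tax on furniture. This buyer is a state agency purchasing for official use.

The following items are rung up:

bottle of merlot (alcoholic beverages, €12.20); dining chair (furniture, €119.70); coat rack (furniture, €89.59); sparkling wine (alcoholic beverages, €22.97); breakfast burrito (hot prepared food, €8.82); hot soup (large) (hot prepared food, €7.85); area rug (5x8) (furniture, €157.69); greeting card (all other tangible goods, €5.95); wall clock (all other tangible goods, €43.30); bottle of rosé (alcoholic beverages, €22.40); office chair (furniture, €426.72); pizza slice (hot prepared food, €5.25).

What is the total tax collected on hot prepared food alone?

€1.04

Breakfast burrito €8.82: hot prepared food → 4.75% → €0.42
Hot soup (large) €7.85: hot prepared food → 4.75% → €0.37
Pizza slice €5.25: hot prepared food → 4.75% → €0.25
Tax on hot prepared food = €0.42 + €0.37 + €0.25 = €1.04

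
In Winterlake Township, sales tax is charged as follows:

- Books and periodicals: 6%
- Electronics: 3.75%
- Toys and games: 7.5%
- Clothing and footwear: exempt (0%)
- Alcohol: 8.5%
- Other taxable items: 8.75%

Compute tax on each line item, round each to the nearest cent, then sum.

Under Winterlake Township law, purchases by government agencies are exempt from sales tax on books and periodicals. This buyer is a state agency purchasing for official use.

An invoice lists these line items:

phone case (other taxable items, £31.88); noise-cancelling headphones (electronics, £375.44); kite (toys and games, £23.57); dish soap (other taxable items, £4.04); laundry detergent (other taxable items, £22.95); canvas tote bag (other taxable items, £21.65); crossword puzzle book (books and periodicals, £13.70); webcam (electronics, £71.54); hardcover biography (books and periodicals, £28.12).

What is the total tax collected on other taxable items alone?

£7.04

Phone case £31.88: other taxable items → 8.75% → £2.79
Dish soap £4.04: other taxable items → 8.75% → £0.35
Laundry detergent £22.95: other taxable items → 8.75% → £2.01
Canvas tote bag £21.65: other taxable items → 8.75% → £1.89
Tax on other taxable items = £2.79 + £0.35 + £2.01 + £1.89 = £7.04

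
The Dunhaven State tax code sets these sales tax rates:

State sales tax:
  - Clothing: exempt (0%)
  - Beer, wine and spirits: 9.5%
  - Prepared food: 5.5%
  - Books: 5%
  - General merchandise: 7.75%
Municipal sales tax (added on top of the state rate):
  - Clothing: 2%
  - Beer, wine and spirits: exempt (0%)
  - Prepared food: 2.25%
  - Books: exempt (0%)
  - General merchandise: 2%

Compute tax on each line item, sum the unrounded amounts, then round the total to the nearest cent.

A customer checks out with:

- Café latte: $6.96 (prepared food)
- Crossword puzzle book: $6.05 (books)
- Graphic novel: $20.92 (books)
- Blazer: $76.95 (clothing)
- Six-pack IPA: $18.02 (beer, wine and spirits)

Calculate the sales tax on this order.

$5.14

Café latte $6.96: prepared food → 5.5% + 2.25% municipal = 7.75% → $0.5394
Crossword puzzle book $6.05: books → 5% + 0% municipal = 5% → $0.3025
Graphic novel $20.92: books → 5% + 0% municipal = 5% → $1.046
Blazer $76.95: clothing → 0% + 2% municipal = 2% → $1.539
Six-pack IPA $18.02: beer, wine and spirits → 9.5% + 0% municipal = 9.5% → $1.7119
Unrounded tax sum = $5.1388 → $5.14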